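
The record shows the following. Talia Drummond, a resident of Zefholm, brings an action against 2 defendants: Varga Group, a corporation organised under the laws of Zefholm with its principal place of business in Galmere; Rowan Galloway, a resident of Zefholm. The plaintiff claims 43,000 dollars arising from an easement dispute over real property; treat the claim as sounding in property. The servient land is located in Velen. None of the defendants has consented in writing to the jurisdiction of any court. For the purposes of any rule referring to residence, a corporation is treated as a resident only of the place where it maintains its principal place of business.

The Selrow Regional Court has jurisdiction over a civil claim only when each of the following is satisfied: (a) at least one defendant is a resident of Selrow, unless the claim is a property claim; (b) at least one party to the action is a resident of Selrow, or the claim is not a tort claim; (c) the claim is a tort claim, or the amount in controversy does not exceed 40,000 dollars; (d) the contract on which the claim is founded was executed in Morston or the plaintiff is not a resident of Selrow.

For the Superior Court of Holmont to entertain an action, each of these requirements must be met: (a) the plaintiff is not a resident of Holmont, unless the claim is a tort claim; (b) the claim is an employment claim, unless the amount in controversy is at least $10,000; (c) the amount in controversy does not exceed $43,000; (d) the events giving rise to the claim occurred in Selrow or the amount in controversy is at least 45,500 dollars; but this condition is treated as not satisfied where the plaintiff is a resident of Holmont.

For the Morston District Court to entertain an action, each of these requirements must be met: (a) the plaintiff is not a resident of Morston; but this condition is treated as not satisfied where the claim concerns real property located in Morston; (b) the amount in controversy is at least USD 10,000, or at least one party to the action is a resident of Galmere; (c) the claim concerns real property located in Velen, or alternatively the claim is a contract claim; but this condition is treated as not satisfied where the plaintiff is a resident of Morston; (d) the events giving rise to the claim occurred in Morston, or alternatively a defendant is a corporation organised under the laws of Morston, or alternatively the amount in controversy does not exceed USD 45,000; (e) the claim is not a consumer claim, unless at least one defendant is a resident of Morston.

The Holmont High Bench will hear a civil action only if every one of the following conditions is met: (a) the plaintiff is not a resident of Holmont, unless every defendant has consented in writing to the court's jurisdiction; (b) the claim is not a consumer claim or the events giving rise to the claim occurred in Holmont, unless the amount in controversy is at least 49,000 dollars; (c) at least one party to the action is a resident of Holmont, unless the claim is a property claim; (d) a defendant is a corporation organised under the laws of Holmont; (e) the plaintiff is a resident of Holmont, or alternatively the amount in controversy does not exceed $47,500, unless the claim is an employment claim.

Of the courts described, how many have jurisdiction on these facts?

The Selrow Regional Court:
  (a) No defendant resides in Selrow (they reside in Galmere, Zefholm). However, the claim is a property claim, so the 'unless' proviso supplies this condition. Met.
  (b) The claim is a property claim, not a tort claim, so this disjunct is met. Satisfied.
  (c) The claim is a property claim, not a tort claim; the amount in controversy is USD 43,000, above the USD 40,000 ceiling — every alternative fails. Not satisfied.
  (d) The plaintiff resides in Zefholm, which is not Selrow, so this disjunct is met. Met.
  → At least one condition fails; no jurisdiction.
The Superior Court of Holmont:
  (a) The plaintiff resides in Zefholm, which is not Holmont. Satisfied.
  (b) The claim is a property claim, not an employment claim. However, the amount in controversy is 43,000 dollars, which meets the USD 10,000 floor, so the 'unless' proviso supplies this condition. Satisfied.
  (c) The amount in controversy is USD 43,000, within the $43,000 ceiling. Satisfied.
  (d) The operative events occurred in Velen, not Selrow; the amount in controversy is $43,000, below the $45,500 floor — no alternative holds. Not satisfied.
  → Not every requirement is met — no jurisdiction.
The Morston District Court:
  (a) The plaintiff resides in Zefholm, which is not Morston. The carve-out does not apply: the property lies in Velen, not Morston. Satisfied.
  (b) The amount in controversy is $43,000, which meets the 10,000 dollars floor, which satisfies one of the alternatives. Condition met.
  (c) The property lies in Velen, which satisfies one of the alternatives. And the carve-out is inapplicable — the plaintiff resides in Zefholm, not Morston. Condition met.
  (d) The amount in controversy is 43,000 dollars, within the USD 45,000 ceiling, so this disjunct is met. Condition met.
  (e) The claim is a property claim, not a consumer claim. Satisfied.
  → The court has jurisdiction.
The Holmont High Bench:
  (a) The plaintiff resides in Zefholm, which is not Holmont. Condition met.
  (b) The claim is a property claim, not a consumer claim, which satisfies one of the alternatives. Met.
  (c) No party resides in Holmont. The proviso rescues it, though: the claim is a property claim. Satisfied.
  (d) The corporate defendant(s) are organised in Zefholm, not Holmont. Not met.
  (e) The amount in controversy is USD 43,000, within the 47,500 dollars ceiling — that alternative is enough. Satisfied.
  → The court lacks jurisdiction.
Courts with jurisdiction: the Morston District Court — 1 in total.

1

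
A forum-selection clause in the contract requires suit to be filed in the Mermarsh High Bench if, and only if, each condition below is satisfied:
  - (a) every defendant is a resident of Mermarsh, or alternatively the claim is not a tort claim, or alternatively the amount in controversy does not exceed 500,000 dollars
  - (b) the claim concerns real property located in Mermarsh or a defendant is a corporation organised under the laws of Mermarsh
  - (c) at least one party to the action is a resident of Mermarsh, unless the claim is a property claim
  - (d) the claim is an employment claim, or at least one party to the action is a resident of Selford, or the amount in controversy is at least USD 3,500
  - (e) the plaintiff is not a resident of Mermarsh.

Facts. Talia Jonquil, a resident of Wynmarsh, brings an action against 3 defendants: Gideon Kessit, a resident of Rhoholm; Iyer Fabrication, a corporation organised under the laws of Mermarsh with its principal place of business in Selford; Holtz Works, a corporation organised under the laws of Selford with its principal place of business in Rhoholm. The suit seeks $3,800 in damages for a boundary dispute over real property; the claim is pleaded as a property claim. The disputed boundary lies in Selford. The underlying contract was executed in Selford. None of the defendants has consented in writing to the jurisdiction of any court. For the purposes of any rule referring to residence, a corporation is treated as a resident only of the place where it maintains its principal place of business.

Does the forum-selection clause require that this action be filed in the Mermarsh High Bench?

The Mermarsh High Bench:
  (a) The claim is a property claim, not a tort claim, which satisfies one of the alternatives. Condition met.
  (b) Iyer Fabrication is organised under the laws of Mermarsh, so one alternative holds. Satisfied.
  (c) No party resides in Mermarsh. But the claim is a property claim, and the 'unless' clause therefore excuses the requirement. Satisfied.
  (d) Iyer Fabrication resides in Selford, so one alternative holds. Satisfied.
  (e) The plaintiff resides in Wynmarsh, which is not Mermarsh. Condition met.
  → Forum clause is triggered.

Yes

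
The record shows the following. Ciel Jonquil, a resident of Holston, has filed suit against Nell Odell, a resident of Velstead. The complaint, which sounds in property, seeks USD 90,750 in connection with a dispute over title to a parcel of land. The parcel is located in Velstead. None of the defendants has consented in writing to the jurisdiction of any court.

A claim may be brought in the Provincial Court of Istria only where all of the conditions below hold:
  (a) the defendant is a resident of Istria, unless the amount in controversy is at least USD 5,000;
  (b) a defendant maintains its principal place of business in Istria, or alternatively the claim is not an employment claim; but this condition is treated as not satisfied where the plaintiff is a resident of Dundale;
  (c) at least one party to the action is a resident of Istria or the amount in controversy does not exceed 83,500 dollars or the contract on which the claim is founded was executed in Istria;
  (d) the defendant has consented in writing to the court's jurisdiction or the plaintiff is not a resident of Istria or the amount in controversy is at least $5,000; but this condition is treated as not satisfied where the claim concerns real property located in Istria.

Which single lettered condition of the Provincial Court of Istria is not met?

The Provincial Court of Istria:
  (a) The defendant resides in Velstead, not Istria. But the amount in controversy is 90,750 dollars, which meets the USD 5,000 floor, and the 'unless' clause therefore excuses the requirement. Satisfied.
  (b) The claim is a property claim, not an employment claim, so one alternative holds. The exception is not triggered, since the plaintiff resides in Holston, not Dundale. Met.
  (c) No party resides in Istria; the amount in controversy is 90,750 dollars, above the $83,500 ceiling; no contract (and hence no place of execution) is alleged — every alternative fails. Not met.
  (d) The plaintiff resides in Holston, which is not Istria — that alternative is enough. And the carve-out is inapplicable — the property lies in Velstead, not Istria. Met.
Only condition (c) fails.

(c)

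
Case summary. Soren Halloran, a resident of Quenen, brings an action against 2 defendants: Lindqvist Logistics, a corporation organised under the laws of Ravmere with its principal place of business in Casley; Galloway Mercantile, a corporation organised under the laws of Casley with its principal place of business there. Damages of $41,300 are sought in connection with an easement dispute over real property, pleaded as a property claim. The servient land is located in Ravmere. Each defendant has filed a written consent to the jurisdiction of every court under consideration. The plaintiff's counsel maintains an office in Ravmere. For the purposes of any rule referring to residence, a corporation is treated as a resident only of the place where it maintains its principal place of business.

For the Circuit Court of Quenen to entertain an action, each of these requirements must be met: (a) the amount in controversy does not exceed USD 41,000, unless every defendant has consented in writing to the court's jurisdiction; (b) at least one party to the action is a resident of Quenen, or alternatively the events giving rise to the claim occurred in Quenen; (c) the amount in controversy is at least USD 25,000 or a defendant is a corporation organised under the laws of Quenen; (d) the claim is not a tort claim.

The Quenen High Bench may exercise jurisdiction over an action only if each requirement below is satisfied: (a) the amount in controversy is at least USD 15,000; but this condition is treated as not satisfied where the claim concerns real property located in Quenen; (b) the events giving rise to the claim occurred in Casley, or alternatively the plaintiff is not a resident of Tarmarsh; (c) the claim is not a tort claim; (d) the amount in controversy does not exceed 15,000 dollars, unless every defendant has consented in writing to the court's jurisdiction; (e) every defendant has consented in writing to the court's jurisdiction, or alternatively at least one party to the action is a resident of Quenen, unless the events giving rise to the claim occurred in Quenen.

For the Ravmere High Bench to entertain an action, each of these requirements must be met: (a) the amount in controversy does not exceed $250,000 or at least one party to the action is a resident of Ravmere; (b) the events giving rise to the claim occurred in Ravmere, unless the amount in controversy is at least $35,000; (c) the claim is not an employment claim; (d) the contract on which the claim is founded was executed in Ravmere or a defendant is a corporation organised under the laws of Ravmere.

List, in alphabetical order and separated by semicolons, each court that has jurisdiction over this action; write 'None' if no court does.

the Circuit Court of Quenen; the Quenen High Bench; the Ravmere High Bench

The Circuit Court of Quenen:
  (a) The amount in controversy is $41,300, above the 41,000 dollars ceiling. The proviso rescues it, though: every defendant has filed written consent. Condition met.
  (b) Soren Halloran resides in Quenen, so this disjunct is met. Met.
  (c) The amount in controversy is 41,300 dollars, which meets the USD 25,000 floor, so this disjunct is met. Satisfied.
  (d) The claim is a property claim, not a tort claim. Condition met.
  → The court has jurisdiction.
The Quenen High Bench:
  (a) The amount in controversy is $41,300, which meets the $15,000 floor. The exception is not triggered, since the property lies in Ravmere, not Quenen. Satisfied.
  (b) The plaintiff resides in Quenen, which is not Tarmarsh, so one alternative holds. Met.
  (c) The claim is a property claim, not a tort claim. Condition met.
  (d) The amount in controversy is USD 41,300, above the $15,000 ceiling. However, every defendant has filed written consent, so the 'unless' proviso supplies this condition. Met.
  (e) Every defendant has filed written consent, which satisfies one of the alternatives. Condition met.
  → Jurisdiction lies.
The Ravmere High Bench:
  (a) The amount in controversy is USD 41,300, within the $250,000 ceiling, so one alternative holds. Satisfied.
  (b) The operative events occurred in Ravmere. Condition met.
  (c) The claim is a property claim, not an employment claim. Condition met.
  (d) Lindqvist Logistics is organised under the laws of Ravmere, so one alternative holds. Condition met.
  → Every requirement is satisfied — jurisdiction.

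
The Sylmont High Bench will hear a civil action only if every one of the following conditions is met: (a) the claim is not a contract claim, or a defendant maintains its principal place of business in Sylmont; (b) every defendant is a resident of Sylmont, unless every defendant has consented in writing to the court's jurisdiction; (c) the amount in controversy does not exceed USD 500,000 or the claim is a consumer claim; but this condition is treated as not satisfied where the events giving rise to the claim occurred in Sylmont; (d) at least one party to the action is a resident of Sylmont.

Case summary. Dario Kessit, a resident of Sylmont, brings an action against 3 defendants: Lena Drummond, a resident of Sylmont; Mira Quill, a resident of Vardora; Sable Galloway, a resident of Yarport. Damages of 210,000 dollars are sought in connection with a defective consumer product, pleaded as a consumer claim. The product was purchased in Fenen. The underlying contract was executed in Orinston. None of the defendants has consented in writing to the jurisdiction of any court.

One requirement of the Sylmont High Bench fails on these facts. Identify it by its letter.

(b)

The Sylmont High Bench:
  (a) The claim is a consumer claim, not a contract claim, so this disjunct is met. Satisfied.
  (b) The defendants reside as follows — Lena Drummond in Sylmont, Mira Quill in Vardora, Sable Galloway in Yarport — not all in Sylmont. And no such written consent has been filed, so the proviso does not save it. Condition not met.
  (c) The amount in controversy is USD 210,000, within the 500,000 dollars ceiling, so one alternative holds. And the carve-out is inapplicable — the operative events occurred in Fenen, not Sylmont. Satisfied.
  (d) Dario Kessit resides in Sylmont. Satisfied.
Only condition (b) fails.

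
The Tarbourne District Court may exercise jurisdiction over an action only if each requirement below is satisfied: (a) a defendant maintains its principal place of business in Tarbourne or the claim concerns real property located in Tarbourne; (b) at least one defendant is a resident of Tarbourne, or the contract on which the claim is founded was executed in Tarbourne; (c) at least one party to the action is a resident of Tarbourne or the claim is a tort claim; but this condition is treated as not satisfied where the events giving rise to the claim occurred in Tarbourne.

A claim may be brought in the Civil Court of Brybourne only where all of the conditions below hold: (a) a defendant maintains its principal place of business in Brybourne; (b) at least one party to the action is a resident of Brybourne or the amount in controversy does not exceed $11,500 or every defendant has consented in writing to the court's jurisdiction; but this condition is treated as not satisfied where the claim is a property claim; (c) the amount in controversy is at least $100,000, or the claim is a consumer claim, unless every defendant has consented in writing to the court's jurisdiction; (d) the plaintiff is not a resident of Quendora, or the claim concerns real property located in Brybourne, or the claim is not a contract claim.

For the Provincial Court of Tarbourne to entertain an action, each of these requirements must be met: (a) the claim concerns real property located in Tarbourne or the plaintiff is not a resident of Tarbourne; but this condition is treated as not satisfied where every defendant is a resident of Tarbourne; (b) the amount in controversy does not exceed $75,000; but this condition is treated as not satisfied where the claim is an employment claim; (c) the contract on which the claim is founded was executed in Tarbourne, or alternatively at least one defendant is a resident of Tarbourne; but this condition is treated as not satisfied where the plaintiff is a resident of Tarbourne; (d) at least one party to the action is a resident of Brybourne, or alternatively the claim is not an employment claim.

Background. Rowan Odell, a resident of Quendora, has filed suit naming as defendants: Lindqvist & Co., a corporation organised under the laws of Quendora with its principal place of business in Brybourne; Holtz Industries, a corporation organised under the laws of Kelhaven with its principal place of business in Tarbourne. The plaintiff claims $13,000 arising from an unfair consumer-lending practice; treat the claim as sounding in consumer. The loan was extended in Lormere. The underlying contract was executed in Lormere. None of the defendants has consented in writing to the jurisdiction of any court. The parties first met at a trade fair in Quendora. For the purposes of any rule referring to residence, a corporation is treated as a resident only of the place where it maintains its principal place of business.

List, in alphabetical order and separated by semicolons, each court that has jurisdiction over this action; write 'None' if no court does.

The Tarbourne District Court:
  (a) Holtz Industries has its principal place of business in Tarbourne, which satisfies one of the alternatives. Met.
  (b) Holtz Industries resides in Tarbourne — that alternative is enough. Met.
  (c) Holtz Industries resides in Tarbourne, which satisfies one of the alternatives. The exception is not triggered, since the operative events occurred in Lormere, not Tarbourne. Satisfied.
  → Jurisdiction lies.
The Civil Court of Brybourne:
  (a) Lindqvist & Co. has its principal place of business in Brybourne. Met.
  (b) Lindqvist & Co. resides in Brybourne — that alternative is enough. And the carve-out is inapplicable — the claim is a consumer claim, not a property claim. Met.
  (c) The claim is a consumer claim, so one alternative holds. Met.
  (d) The claim is a consumer claim, not a contract claim, so this disjunct is met. Met.
  → All conditions met; jurisdiction exists.
The Provincial Court of Tarbourne:
  (a) The plaintiff resides in Quendora, which is not Tarbourne, so one alternative holds. The carve-out does not apply: the defendants reside as follows — Lindqvist & Co. in Brybourne, Holtz Industries in Tarbourne — not all in Tarbourne. Condition met.
  (b) The amount in controversy is 13,000 dollars, within the 75,000 dollars ceiling. The exception is not triggered, since the claim is a consumer claim, not an employment claim. Satisfied.
  (c) Holtz Industries resides in Tarbourne, which satisfies one of the alternatives. The exception is not triggered, since the plaintiff resides in Quendora, not Tarbourne. Condition met.
  (d) Lindqvist & Co. resides in Brybourne, so one alternative holds. Met.
  → All conditions met; jurisdiction exists.

the Civil Court of Brybourne; the Provincial Court of Tarbourne; the Tarbourne District Court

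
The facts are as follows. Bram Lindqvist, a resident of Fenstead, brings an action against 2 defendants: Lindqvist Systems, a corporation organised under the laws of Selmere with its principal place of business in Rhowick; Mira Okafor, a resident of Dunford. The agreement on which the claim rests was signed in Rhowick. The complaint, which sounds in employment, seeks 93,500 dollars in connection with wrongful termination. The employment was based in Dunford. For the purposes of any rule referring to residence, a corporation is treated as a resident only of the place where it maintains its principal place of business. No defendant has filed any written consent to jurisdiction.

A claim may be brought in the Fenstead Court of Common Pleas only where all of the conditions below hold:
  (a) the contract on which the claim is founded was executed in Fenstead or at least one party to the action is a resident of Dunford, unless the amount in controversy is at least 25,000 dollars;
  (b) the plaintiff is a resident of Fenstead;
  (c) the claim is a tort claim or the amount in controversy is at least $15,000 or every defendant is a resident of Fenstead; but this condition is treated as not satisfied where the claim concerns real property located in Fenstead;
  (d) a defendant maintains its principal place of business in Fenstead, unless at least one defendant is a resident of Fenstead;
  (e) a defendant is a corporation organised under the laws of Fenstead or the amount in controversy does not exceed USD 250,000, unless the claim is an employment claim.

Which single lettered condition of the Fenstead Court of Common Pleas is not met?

(d)

The Fenstead Court of Common Pleas:
  (a) Mira Okafor resides in Dunford — that alternative is enough. Satisfied.
  (b) The plaintiff resides in Fenstead. Satisfied.
  (c) The amount in controversy is $93,500, which meets the 15,000 dollars floor, so one alternative holds. And the carve-out is inapplicable — the claim does not concern real property. Satisfied.
  (d) The corporate defendant(s) have their principal place of business in Rhowick, not Fenstead. And no defendant resides in Fenstead (they reside in Rhowick, Dunford), so the proviso does not save it. Condition not met.
  (e) The amount in controversy is 93,500 dollars, within the USD 250,000 ceiling — that alternative is enough. Satisfied.
Only condition (d) fails.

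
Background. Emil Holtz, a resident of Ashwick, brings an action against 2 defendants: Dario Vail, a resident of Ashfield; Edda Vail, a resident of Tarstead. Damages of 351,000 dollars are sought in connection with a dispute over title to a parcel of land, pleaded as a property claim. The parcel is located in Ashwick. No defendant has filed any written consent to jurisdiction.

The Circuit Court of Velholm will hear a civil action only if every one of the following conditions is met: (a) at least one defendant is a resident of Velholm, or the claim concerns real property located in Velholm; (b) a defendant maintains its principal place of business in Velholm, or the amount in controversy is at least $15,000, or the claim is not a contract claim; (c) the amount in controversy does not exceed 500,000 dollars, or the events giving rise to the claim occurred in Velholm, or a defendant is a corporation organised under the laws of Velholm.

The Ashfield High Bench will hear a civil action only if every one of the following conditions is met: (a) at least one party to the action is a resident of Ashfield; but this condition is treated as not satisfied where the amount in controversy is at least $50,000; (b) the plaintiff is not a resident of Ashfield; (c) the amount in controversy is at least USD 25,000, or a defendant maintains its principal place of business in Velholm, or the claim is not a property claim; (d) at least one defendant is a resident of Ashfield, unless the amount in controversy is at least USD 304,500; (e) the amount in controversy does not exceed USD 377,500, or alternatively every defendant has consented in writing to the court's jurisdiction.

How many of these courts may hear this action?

The Circuit Court of Velholm:
  (a) No defendant resides in Velholm (they reside in Ashfield, Tarstead); the property lies in Ashwick, not Velholm — none of the alternatives is met. Condition not met.
  (b) The amount in controversy is $351,000, which meets the $15,000 floor, which satisfies one of the alternatives. Satisfied.
  (c) The amount in controversy is $351,000, within the 500,000 dollars ceiling, so this disjunct is met. Condition met.
  → No jurisdiction.
The Ashfield High Bench:
  (a) Dario Vail resides in Ashfield. But the carve-out bites: the amount in controversy is USD 351,000, which meets the 50,000 dollars floor. Not met.
  (b) The plaintiff resides in Ashwick, which is not Ashfield. Satisfied.
  (c) The amount in controversy is 351,000 dollars, which meets the USD 25,000 floor — that alternative is enough. Met.
  (d) Dario Vail resides in Ashfield. Met.
  (e) The amount in controversy is USD 351,000, within the USD 377,500 ceiling, so this disjunct is met. Met.
  → At least one condition fails; no jurisdiction.
No court satisfies all of its conditions.

0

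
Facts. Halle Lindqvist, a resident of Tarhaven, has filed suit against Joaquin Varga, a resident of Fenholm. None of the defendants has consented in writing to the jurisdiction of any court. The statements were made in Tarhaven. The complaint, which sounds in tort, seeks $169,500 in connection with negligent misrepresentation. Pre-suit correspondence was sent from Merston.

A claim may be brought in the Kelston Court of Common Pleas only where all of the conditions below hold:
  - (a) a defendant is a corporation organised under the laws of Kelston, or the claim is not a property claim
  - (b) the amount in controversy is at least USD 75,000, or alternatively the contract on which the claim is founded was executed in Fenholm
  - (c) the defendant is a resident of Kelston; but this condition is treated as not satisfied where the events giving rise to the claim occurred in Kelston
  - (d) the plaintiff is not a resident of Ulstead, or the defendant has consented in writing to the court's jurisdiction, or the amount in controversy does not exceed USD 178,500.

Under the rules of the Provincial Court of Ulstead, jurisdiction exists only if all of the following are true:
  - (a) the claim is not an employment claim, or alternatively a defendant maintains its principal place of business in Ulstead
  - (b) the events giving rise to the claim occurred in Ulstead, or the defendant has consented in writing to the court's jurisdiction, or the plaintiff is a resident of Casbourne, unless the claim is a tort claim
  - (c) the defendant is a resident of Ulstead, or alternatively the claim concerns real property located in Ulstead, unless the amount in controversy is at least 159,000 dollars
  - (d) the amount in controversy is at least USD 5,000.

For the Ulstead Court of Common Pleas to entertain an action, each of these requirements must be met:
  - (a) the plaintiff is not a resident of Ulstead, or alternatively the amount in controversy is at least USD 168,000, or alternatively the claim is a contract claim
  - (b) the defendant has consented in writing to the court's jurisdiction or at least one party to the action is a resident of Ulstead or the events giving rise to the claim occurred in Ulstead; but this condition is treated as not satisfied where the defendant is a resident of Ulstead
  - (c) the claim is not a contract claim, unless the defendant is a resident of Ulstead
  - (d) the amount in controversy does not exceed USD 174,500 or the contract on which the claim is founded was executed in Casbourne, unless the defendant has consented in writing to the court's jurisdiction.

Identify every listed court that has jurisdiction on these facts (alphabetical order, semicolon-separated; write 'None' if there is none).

the Provincial Court of Ulstead

The Kelston Court of Common Pleas:
  (a) The claim is a tort claim, not a property claim, which satisfies one of the alternatives. Condition met.
  (b) The amount in controversy is USD 169,500, which meets the 75,000 dollars floor — that alternative is enough. Met.
  (c) The defendant resides in Fenholm, not Kelston. Not met.
  (d) The plaintiff resides in Tarhaven, which is not Ulstead — that alternative is enough. Satisfied.
  → The court lacks jurisdiction.
The Provincial Court of Ulstead:
  (a) The claim is a tort claim, not an employment claim, which satisfies one of the alternatives. Satisfied.
  (b) The operative events occurred in Tarhaven, not Ulstead; no such written consent has been filed; the plaintiff resides in Tarhaven, not Casbourne — every alternative fails. The proviso rescues it, though: the claim is a tort claim. Met.
  (c) The defendant resides in Fenholm, not Ulstead; the claim does not concern real property — none of the alternatives is met. The proviso rescues it, though: the amount in controversy is 169,500 dollars, which meets the USD 159,000 floor. Met.
  (d) The amount in controversy is 169,500 dollars, which meets the $5,000 floor. Condition met.
  → All conditions met; jurisdiction exists.
The Ulstead Court of Common Pleas:
  (a) The plaintiff resides in Tarhaven, which is not Ulstead, so this disjunct is met. Satisfied.
  (b) No such written consent has been filed; no party resides in Ulstead; the operative events occurred in Tarhaven, not Ulstead — no alternative holds. Not met.
  (c) The claim is a tort claim, not a contract claim. Satisfied.
  (d) The amount in controversy is 169,500 dollars, within the 174,500 dollars ceiling, so this disjunct is met. Condition met.
  → Not every requirement is met — no jurisdiction.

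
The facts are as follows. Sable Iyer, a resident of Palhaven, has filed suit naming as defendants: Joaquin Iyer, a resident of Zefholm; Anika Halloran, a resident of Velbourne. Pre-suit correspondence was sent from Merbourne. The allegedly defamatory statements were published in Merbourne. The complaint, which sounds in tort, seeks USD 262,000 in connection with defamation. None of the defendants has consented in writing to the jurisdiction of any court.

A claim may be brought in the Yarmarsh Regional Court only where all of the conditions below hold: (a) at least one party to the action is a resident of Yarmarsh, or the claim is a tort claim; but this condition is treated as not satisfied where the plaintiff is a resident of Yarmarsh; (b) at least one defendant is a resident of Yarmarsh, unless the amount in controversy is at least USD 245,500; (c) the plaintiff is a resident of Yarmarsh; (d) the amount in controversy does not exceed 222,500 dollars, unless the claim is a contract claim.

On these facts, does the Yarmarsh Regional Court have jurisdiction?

The Yarmarsh Regional Court:
  (a) The claim is a tort claim, which satisfies one of the alternatives. The exception is not triggered, since the plaintiff resides in Palhaven, not Yarmarsh. Met.
  (b) No defendant resides in Yarmarsh (they reside in Zefholm, Velbourne). The proviso rescues it, though: the amount in controversy is $262,000, which meets the 245,500 dollars floor. Met.
  (c) The plaintiff resides in Palhaven, not Yarmarsh. Fails.
  (d) The amount in controversy is USD 262,000, above the USD 222,500 ceiling. And the claim is a tort claim, not a contract claim, so the proviso does not save it. Not met.
  → At least one condition fails; no jurisdiction.

No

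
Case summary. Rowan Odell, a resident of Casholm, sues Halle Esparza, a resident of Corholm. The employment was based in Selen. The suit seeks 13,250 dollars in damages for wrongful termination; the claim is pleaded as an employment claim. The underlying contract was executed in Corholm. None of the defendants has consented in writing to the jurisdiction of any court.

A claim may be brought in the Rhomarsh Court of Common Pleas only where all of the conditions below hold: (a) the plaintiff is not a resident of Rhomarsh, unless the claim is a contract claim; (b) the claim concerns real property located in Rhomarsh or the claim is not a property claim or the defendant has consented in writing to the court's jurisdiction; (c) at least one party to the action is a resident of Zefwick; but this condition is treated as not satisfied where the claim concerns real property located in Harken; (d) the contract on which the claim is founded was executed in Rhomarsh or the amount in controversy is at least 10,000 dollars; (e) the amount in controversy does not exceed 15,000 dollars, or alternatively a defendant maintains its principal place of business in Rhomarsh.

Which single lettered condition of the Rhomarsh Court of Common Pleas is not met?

The Rhomarsh Court of Common Pleas:
  (a) The plaintiff resides in Casholm, which is not Rhomarsh. Met.
  (b) The claim is an employment claim, not a property claim, so one alternative holds. Met.
  (c) No party resides in Zefwick. Not met.
  (d) The amount in controversy is USD 13,250, which meets the $10,000 floor — that alternative is enough. Condition met.
  (e) The amount in controversy is 13,250 dollars, within the USD 15,000 ceiling — that alternative is enough. Satisfied.
Only condition (c) fails.

(c)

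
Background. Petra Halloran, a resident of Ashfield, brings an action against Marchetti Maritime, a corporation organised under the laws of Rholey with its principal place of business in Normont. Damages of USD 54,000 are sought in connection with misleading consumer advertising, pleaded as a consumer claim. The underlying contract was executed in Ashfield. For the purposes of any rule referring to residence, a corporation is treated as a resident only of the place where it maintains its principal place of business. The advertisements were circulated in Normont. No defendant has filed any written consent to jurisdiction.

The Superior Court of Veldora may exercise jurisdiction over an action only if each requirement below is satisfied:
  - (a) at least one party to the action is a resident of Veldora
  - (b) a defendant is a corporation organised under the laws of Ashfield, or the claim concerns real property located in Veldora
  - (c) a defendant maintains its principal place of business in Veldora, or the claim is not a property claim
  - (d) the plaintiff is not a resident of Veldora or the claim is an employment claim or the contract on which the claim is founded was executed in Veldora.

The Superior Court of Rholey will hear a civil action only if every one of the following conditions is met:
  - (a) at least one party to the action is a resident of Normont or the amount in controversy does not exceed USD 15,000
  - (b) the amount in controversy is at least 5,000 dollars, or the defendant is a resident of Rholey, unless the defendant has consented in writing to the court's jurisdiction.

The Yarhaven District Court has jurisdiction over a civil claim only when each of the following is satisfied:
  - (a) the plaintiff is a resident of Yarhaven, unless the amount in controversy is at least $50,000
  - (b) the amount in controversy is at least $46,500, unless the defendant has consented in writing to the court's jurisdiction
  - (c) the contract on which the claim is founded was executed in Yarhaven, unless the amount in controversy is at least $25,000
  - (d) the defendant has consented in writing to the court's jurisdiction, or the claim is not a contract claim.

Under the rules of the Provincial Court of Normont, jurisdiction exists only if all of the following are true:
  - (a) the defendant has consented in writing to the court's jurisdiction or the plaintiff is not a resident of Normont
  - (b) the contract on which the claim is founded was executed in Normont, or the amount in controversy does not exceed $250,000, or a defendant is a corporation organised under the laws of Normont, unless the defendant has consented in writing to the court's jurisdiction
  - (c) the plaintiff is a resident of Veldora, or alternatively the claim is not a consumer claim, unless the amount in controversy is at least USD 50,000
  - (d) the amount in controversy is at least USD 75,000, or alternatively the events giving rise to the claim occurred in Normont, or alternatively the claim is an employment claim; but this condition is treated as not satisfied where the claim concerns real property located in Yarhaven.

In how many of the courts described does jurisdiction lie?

3

The Superior Court of Veldora:
  (a) No party resides in Veldora. Not met.
  (b) The corporate defendant(s) are organised in Rholey, not Ashfield; the claim does not concern real property — none of the alternatives is met. Condition not met.
  (c) The claim is a consumer claim, not a property claim — that alternative is enough. Condition met.
  (d) The plaintiff resides in Ashfield, which is not Veldora, which satisfies one of the alternatives. Condition met.
  → At least one condition fails; no jurisdiction.
The Superior Court of Rholey:
  (a) Marchetti Maritime resides in Normont, so this disjunct is met. Condition met.
  (b) The amount in controversy is 54,000 dollars, which meets the $5,000 floor — that alternative is enough. Condition met.
  → Jurisdiction lies.
The Yarhaven District Court:
  (a) The plaintiff resides in Ashfield, not Yarhaven. The proviso rescues it, though: the amount in controversy is $54,000, which meets the $50,000 floor. Satisfied.
  (b) The amount in controversy is USD 54,000, which meets the $46,500 floor. Satisfied.
  (c) The contract was executed in Ashfield, not Yarhaven. But the amount in controversy is USD 54,000, which meets the $25,000 floor, and the 'unless' clause therefore excuses the requirement. Condition met.
  (d) The claim is a consumer claim, not a contract claim, which satisfies one of the alternatives. Satisfied.
  → The court has jurisdiction.
The Provincial Court of Normont:
  (a) The plaintiff resides in Ashfield, which is not Normont, so one alternative holds. Condition met.
  (b) The amount in controversy is 54,000 dollars, within the USD 250,000 ceiling, so this disjunct is met. Condition met.
  (c) The plaintiff resides in Ashfield, not Veldora; the claim is a consumer claim — none of the alternatives is met. However, the amount in controversy is $54,000, which meets the $50,000 floor, so the 'unless' proviso supplies this condition. Satisfied.
  (d) The operative events occurred in Normont, so this disjunct is met. And the carve-out is inapplicable — the claim does not concern real property. Satisfied.
  → All conditions met; jurisdiction exists.
Courts with jurisdiction: the Superior Court of Rholey, the Yarhaven District Court, the Provincial Court of Normont — 3 in total.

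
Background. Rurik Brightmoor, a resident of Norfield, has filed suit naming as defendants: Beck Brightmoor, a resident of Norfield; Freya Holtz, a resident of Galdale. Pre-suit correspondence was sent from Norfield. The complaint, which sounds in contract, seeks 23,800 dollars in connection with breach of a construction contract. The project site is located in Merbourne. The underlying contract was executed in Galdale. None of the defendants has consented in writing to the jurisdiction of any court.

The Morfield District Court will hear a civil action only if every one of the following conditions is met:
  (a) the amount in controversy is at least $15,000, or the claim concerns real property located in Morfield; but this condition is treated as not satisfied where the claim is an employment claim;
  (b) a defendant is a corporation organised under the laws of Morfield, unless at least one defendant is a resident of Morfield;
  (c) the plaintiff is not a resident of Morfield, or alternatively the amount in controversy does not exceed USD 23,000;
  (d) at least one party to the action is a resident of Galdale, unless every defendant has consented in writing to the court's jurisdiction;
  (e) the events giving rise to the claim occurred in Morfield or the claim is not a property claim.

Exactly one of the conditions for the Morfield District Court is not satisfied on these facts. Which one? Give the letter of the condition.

(b)

The Morfield District Court:
  (a) The amount in controversy is USD 23,800, which meets the $15,000 floor, so one alternative holds. The exception is not triggered, since the claim is a contract claim, not an employment claim. Met.
  (b) No defendant is a corporation. And no defendant resides in Morfield (they reside in Norfield, Galdale), so the proviso does not save it. Fails.
  (c) The plaintiff resides in Norfield, which is not Morfield, so this disjunct is met. Met.
  (d) Freya Holtz resides in Galdale. Satisfied.
  (e) The claim is a contract claim, not a property claim, which satisfies one of the alternatives. Condition met.
Only condition (b) fails.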